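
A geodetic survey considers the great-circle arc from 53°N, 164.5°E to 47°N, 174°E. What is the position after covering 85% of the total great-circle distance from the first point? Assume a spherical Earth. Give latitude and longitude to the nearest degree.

Convert each endpoint to a unit vector on the sphere (x = cos φ cos λ, y = cos φ sin λ, z = sin φ).
The central angle between the endpoints is δ = arccos(p₁·p₂) ≈ 0.149 rad (8.5°).
Interpolate at f = 0.85 with slerp weights a = sin((1−f)δ)/sin δ ≈ 0.151, b = sin(fδ)/sin δ ≈ 0.851.
p = a·p₁ + b·p₂ ≈ (-0.664, 0.085, 0.743); φ = arcsin(p_z) ≈ 47.95°, λ = atan2(p_y, p_x) ≈ 172.72°.

≈ 48°N, 173°E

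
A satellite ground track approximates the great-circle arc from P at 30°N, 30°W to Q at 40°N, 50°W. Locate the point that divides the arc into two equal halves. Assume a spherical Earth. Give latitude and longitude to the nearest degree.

≈ 35°N, 39°W

Convert each endpoint to a unit vector on the sphere (x = cos φ cos λ, y = cos φ sin λ, z = sin φ).
The central angle between the endpoints is δ = arccos(p₁·p₂) ≈ 0.334 rad (19.1°).
Interpolate at f = 1/2 with slerp weights a = sin((1−f)δ)/sin δ ≈ 0.507, b = sin(fδ)/sin δ ≈ 0.507.
p = a·p₁ + b·p₂ ≈ (0.630, -0.517, 0.579); φ = arcsin(p_z) ≈ 35.41°, λ = atan2(p_y, p_x) ≈ -39.38°.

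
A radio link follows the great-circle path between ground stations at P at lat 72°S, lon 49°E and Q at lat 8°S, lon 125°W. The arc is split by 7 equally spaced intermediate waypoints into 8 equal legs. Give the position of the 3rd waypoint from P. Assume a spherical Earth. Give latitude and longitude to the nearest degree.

≈ lat 70°S, lon 120°W

Write both endpoints as unit vectors p₁, p₂ with components (cos φ cos λ, cos φ sin λ, sin φ).
The central angle between the endpoints is δ = arccos(p₁·p₂) ≈ 1.744 rad (99.9°).
Interpolate at f = 3/8 with slerp weights a = sin((1−f)δ)/sin δ ≈ 0.900, b = sin(fδ)/sin δ ≈ 0.617.
p = a·p₁ + b·p₂ ≈ (-0.168, -0.291, -0.942); φ = arcsin(p_z) ≈ -70.36°, λ = atan2(p_y, p_x) ≈ -120.04°.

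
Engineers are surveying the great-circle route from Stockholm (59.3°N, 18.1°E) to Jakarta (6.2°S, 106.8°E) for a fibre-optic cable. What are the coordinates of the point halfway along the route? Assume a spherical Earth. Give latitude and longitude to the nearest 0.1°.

≈ 33.7°N, 79.9°E

Write both endpoints as unit vectors p₁, p₂ with components (cos φ cos λ, cos φ sin λ, sin φ).
The central angle between the endpoints is δ = arccos(p₁·p₂) ≈ 1.652 rad (94.7°).
Interpolate at f = 1/2 with slerp weights a = sin((1−f)δ)/sin δ ≈ 0.738, b = sin(fδ)/sin δ ≈ 0.738.
p = a·p₁ + b·p₂ ≈ (0.146, 0.819, 0.555); φ = arcsin(p_z) ≈ 33.69°, λ = atan2(p_y, p_x) ≈ 79.89°.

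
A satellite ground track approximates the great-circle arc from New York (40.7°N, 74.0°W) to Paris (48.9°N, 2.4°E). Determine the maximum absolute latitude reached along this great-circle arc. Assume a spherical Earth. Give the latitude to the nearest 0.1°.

≈ 52.4°N

The great circle lies in the plane with unit normal n̂ = (p₁ × p₂)/|p₁ × p₂|.
Here n̂_z ≈ +0.610; the vertex latitude is φ_max = arccos|n̂_z| ≈ 52.4°.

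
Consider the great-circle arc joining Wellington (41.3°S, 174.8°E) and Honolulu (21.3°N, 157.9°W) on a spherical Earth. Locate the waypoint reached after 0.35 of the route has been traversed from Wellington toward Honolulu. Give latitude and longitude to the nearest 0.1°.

≈ 19.7°S, 173.8°W

Convert each endpoint to a unit vector on the sphere (x = cos φ cos λ, y = cos φ sin λ, z = sin φ).
The central angle between the endpoints is δ = arccos(p₁·p₂) ≈ 1.179 rad (67.5°).
Interpolate at f = 0.35 with slerp weights a = sin((1−f)δ)/sin δ ≈ 0.750, b = sin(fδ)/sin δ ≈ 0.434.
p = a·p₁ + b·p₂ ≈ (-0.936, -0.101, -0.338); φ = arcsin(p_z) ≈ -19.73°, λ = atan2(p_y, p_x) ≈ -173.84°.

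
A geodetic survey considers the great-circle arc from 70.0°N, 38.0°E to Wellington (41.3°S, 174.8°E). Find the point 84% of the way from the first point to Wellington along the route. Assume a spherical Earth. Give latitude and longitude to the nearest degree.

Convert each endpoint to a unit vector on the sphere (x = cos φ cos λ, y = cos φ sin λ, z = sin φ).
The central angle between the endpoints is δ = arccos(p₁·p₂) ≈ 2.511 rad (143.9°).
Interpolate at f = 0.84 with slerp weights a = sin((1−f)δ)/sin δ ≈ 0.663, b = sin(fδ)/sin δ ≈ 1.456.
p = a·p₁ + b·p₂ ≈ (-0.910, 0.239, -0.338); φ = arcsin(p_z) ≈ -19.75°, λ = atan2(p_y, p_x) ≈ 165.31°.

≈ 20°S, 165°E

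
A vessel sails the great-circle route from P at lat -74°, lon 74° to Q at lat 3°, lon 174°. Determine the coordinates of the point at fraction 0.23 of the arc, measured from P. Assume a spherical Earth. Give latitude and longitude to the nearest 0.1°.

Write both endpoints as unit vectors p₁, p₂ with components (cos φ cos λ, cos φ sin λ, sin φ).
The central angle between the endpoints is δ = arccos(p₁·p₂) ≈ 1.669 rad (95.6°).
Interpolate at f = 0.23 with slerp weights a = sin((1−f)δ)/sin δ ≈ 0.964, b = sin(fδ)/sin δ ≈ 0.376.
p = a·p₁ + b·p₂ ≈ (-0.301, 0.295, -0.907); φ = arcsin(p_z) ≈ -65.11°, λ = atan2(p_y, p_x) ≈ 135.56°.

≈ lat -65.1°, lon 135.6°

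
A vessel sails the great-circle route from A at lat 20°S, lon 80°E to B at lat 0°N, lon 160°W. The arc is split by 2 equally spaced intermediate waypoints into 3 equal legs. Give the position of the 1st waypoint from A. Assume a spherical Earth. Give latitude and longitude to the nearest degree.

≈ lat 22°S, lon 122°E

From cos δ = sin φ₁ sin φ₂ + cos φ₁ cos φ₂ cos Δλ, the central angle is δ ≈ 2.060 rad (118.0°).
Interpolate at f = 1/3 with slerp weights a = sin((1−f)δ)/sin δ ≈ 1.111, b = sin(fδ)/sin δ ≈ 0.718.
p = a·p₁ + b·p₂ ≈ (-0.494, 0.782, -0.380); φ = arcsin(p_z) ≈ -22.33°, λ = atan2(p_y, p_x) ≈ 122.25°.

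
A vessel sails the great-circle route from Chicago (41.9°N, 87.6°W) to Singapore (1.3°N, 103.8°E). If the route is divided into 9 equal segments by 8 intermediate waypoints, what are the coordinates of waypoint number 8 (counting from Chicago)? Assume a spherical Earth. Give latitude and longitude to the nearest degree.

≈ 16°N, 107°E

Write both endpoints as unit vectors p₁, p₂ with components (cos φ cos λ, cos φ sin λ, sin φ).
The central angle between the endpoints is δ = arccos(p₁·p₂) ≈ 2.366 rad (135.6°).
Interpolate at f = 8/9 with slerp weights a = sin((1−f)δ)/sin δ ≈ 0.371, b = sin(fδ)/sin δ ≈ 1.231.
p = a·p₁ + b·p₂ ≈ (-0.282, 0.919, 0.276); φ = arcsin(p_z) ≈ 16.02°, λ = atan2(p_y, p_x) ≈ 107.06°.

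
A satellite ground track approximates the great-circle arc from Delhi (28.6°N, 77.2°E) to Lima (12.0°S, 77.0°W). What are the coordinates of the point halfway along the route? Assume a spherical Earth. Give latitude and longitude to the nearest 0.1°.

≈ 32.5°N, 13.2°W

Convert each endpoint to a unit vector on the sphere (x = cos φ cos λ, y = cos φ sin λ, z = sin φ).
The central angle between the endpoints is δ = arccos(p₁·p₂) ≈ 2.632 rad (150.8°).
Interpolate at f = 1/2 with slerp weights a = sin((1−f)δ)/sin δ ≈ 1.982, b = sin(fδ)/sin δ ≈ 1.982.
p = a·p₁ + b·p₂ ≈ (0.822, -0.192, 0.537); φ = arcsin(p_z) ≈ 32.46°, λ = atan2(p_y, p_x) ≈ -13.16°.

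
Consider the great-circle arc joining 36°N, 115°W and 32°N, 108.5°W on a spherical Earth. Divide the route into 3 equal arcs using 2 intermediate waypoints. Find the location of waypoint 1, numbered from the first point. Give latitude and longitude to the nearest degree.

≈ 35°N, 113°W

The haversine formula gives a central angle δ ≈ 0.117 rad (6.7°) between the endpoints.
Interpolate at f = 1/3 with slerp weights a = sin((1−f)δ)/sin δ ≈ 0.668, b = sin(fδ)/sin δ ≈ 0.334.
p = a·p₁ + b·p₂ ≈ (-0.318, -0.758, 0.569); φ = arcsin(p_z) ≈ 34.71°, λ = atan2(p_y, p_x) ≈ -112.76°.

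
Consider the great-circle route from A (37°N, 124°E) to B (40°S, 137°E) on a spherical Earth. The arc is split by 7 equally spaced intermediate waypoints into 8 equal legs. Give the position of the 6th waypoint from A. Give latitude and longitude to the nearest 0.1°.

Write both endpoints as unit vectors p₁, p₂ with components (cos φ cos λ, cos φ sin λ, sin φ).
The central angle between the endpoints is δ = arccos(p₁·p₂) ≈ 1.360 rad (77.9°).
Interpolate at f = 6/8 with slerp weights a = sin((1−f)δ)/sin δ ≈ 0.341, b = sin(fδ)/sin δ ≈ 0.871.
p = a·p₁ + b·p₂ ≈ (-0.640, 0.681, -0.355); φ = arcsin(p_z) ≈ -20.79°, λ = atan2(p_y, p_x) ≈ 133.24°.

≈ (20.8°S, 133.2°E)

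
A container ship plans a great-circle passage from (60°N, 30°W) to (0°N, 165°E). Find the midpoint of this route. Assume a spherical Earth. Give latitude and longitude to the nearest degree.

Convert each endpoint to a unit vector on the sphere (x = cos φ cos λ, y = cos φ sin λ, z = sin φ).
The central angle between the endpoints is δ = arccos(p₁·p₂) ≈ 2.075 rad (118.9°).
Interpolate at f = 1/2 with slerp weights a = sin((1−f)δ)/sin δ ≈ 0.983, b = sin(fδ)/sin δ ≈ 0.983.
p = a·p₁ + b·p₂ ≈ (-0.524, 0.009, 0.852); φ = arcsin(p_z) ≈ 58.39°, λ = atan2(p_y, p_x) ≈ 179.05°.

≈ (58°N, 179°E)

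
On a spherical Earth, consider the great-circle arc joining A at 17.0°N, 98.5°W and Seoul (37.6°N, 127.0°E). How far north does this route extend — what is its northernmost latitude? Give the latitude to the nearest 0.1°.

≈ 54.7°N

The great circle lies in the plane with unit normal n̂ = (p₁ × p₂)/|p₁ × p₂|.
Here n̂_z ≈ -0.578; the vertex latitude is φ_max = arccos|n̂_z| ≈ 54.7°.
Check via Clairaut: cos φ_max = |cos φ₁| · sin C = cos(17.0°)·sin(37.1°) ≈ 0.578, again giving ≈ 54.7°.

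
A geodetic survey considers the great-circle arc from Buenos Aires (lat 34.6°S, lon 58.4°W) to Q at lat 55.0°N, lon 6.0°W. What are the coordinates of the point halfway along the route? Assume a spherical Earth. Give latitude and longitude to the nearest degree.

≈ lat 11°N, lon 37°W

Convert each endpoint to a unit vector on the sphere (x = cos φ cos λ, y = cos φ sin λ, z = sin φ).
The central angle between the endpoints is δ = arccos(p₁·p₂) ≈ 1.749 rad (100.2°).
Interpolate at f = 1/2 with slerp weights a = sin((1−f)δ)/sin δ ≈ 0.779, b = sin(fδ)/sin δ ≈ 0.779.
p = a·p₁ + b·p₂ ≈ (0.781, -0.593, 0.196); φ = arcsin(p_z) ≈ 11.30°, λ = atan2(p_y, p_x) ≈ -37.22°.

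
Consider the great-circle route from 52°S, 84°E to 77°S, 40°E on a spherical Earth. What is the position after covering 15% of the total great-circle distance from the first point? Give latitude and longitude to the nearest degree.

≈ 56°S, 81°E

Write both endpoints as unit vectors p₁, p₂ with components (cos φ cos λ, cos φ sin λ, sin φ).
The central angle between the endpoints is δ = arccos(p₁·p₂) ≈ 0.521 rad (29.8°).
Interpolate at f = 0.15 with slerp weights a = sin((1−f)δ)/sin δ ≈ 0.861, b = sin(fδ)/sin δ ≈ 0.157.
p = a·p₁ + b·p₂ ≈ (0.082, 0.550, -0.831); φ = arcsin(p_z) ≈ -56.22°, λ = atan2(p_y, p_x) ≈ 81.47°.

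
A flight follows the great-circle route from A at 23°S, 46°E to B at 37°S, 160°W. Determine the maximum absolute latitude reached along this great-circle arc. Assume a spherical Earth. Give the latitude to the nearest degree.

≈ 69°S

The great circle lies in the plane with unit normal n̂ = (p₁ × p₂)/|p₁ × p₂|.
Here n̂_z ≈ +0.356; the vertex latitude is φ_max = arccos|n̂_z| ≈ 69.1°.
Check via Clairaut: cos φ_max = |cos φ₁| · sin C = cos(23.0°)·sin(157.2°) ≈ 0.356, again giving ≈ 69.1°.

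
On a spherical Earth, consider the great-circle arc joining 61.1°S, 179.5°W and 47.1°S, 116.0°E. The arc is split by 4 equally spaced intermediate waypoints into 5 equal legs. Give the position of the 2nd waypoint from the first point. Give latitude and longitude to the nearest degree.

≈ 60°S, 149°E

From cos δ = sin φ₁ sin φ₂ + cos φ₁ cos φ₂ cos Δλ, the central angle is δ ≈ 0.671 rad (38.5°).
Interpolate at f = 2/5 with slerp weights a = sin((1−f)δ)/sin δ ≈ 0.630, b = sin(fδ)/sin δ ≈ 0.427.
p = a·p₁ + b·p₂ ≈ (-0.432, 0.258, -0.864); φ = arcsin(p_z) ≈ -59.79°, λ = atan2(p_y, p_x) ≈ 149.11°.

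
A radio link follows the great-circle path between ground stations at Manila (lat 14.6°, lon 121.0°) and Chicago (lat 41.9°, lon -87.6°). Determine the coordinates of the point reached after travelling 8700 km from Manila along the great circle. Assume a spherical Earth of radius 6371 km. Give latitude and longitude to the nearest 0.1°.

≈ lat 66.7°, lon -144.8°

From cos δ = sin φ₁ sin φ₂ + cos φ₁ cos φ₂ cos Δλ, the central angle is δ ≈ 2.053 rad (117.6°). The total great-circle distance is δ·R ≈ 2.053 × 6371 ≈ 13082 km, so the target fraction is f = 8700/13082 ≈ 0.665.
Interpolate at f ≈ 0.665 with slerp weights a = sin((1−f)δ)/sin δ ≈ 0.717, b = sin(fδ)/sin δ ≈ 1.105.
p = a·p₁ + b·p₂ ≈ (-0.323, -0.227, 0.919); φ = arcsin(p_z) ≈ 66.74°, λ = atan2(p_y, p_x) ≈ -144.83°.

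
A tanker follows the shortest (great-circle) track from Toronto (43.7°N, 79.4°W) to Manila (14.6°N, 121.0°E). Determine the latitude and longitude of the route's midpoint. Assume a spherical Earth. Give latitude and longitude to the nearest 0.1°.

Convert each endpoint to a unit vector on the sphere (x = cos φ cos λ, y = cos φ sin λ, z = sin φ).
The central angle between the endpoints is δ = arccos(p₁·p₂) ≈ 2.073 rad (118.8°).
Interpolate at f = 1/2 with slerp weights a = sin((1−f)δ)/sin δ ≈ 0.982, b = sin(fδ)/sin δ ≈ 0.982.
p = a·p₁ + b·p₂ ≈ (-0.359, 0.117, 0.926); φ = arcsin(p_z) ≈ 67.83°, λ = atan2(p_y, p_x) ≈ 161.98°.

≈ 67.8°N, 162.0°E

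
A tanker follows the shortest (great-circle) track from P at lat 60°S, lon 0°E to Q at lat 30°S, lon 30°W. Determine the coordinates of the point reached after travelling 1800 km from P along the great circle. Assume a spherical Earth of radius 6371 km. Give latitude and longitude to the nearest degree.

Convert each endpoint to a unit vector on the sphere (x = cos φ cos λ, y = cos φ sin λ, z = sin φ).
The central angle between the endpoints is δ = arccos(p₁·p₂) ≈ 0.630 rad (36.1°). The total great-circle distance is δ·R ≈ 0.630 × 6371 ≈ 4014 km, so the target fraction is f = 1800/4014 ≈ 0.448.
Interpolate at f ≈ 0.448 with slerp weights a = sin((1−f)δ)/sin δ ≈ 0.578, b = sin(fδ)/sin δ ≈ 0.473.
p = a·p₁ + b·p₂ ≈ (0.644, -0.205, -0.737); φ = arcsin(p_z) ≈ -47.49°, λ = atan2(p_y, p_x) ≈ -17.65°.

≈ lat 47°S, lon 18°W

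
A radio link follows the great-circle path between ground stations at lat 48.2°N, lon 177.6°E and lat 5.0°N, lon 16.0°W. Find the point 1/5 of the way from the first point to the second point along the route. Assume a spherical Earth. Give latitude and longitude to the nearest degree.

Convert each endpoint to a unit vector on the sphere (x = cos φ cos λ, y = cos φ sin λ, z = sin φ).
The central angle between the endpoints is δ = arccos(p₁·p₂) ≈ 2.190 rad (125.5°).
Interpolate at f = 1/5 with slerp weights a = sin((1−f)δ)/sin δ ≈ 1.208, b = sin(fδ)/sin δ ≈ 0.521.
p = a·p₁ + b·p₂ ≈ (-0.306, -0.109, 0.946); φ = arcsin(p_z) ≈ 71.06°, λ = atan2(p_y, p_x) ≈ -160.32°.

≈ lat 71°N, lon 160°W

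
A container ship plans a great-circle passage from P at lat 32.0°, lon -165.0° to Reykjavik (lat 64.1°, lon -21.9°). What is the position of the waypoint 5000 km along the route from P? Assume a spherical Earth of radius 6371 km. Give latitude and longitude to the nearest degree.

≈ lat 72°, lon -127°

Write both endpoints as unit vectors p₁, p₂ with components (cos φ cos λ, cos φ sin λ, sin φ).
The central angle between the endpoints is δ = arccos(p₁·p₂) ≈ 1.389 rad (79.6°). The total great-circle distance is δ·R ≈ 1.389 × 6371 ≈ 8851 km, so the target fraction is f = 5000/8851 ≈ 0.565.
Interpolate at f ≈ 0.565 with slerp weights a = sin((1−f)δ)/sin δ ≈ 0.578, b = sin(fδ)/sin δ ≈ 0.718.
p = a·p₁ + b·p₂ ≈ (-0.182, -0.244, 0.953); φ = arcsin(p_z) ≈ 72.28°, λ = atan2(p_y, p_x) ≈ -126.76°.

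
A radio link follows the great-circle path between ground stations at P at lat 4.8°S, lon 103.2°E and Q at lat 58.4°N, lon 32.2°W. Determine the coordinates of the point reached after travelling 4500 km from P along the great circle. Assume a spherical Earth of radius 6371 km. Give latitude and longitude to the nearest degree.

≈ lat 32°N, lon 85°E

Write both endpoints as unit vectors p₁, p₂ with components (cos φ cos λ, cos φ sin λ, sin φ).
The central angle between the endpoints is δ = arccos(p₁·p₂) ≈ 2.030 rad (116.3°). The total great-circle distance is δ·R ≈ 2.030 × 6371 ≈ 12932 km, so the target fraction is f = 4500/12932 ≈ 0.348.
Interpolate at f ≈ 0.348 with slerp weights a = sin((1−f)δ)/sin δ ≈ 1.082, b = sin(fδ)/sin δ ≈ 0.724.
p = a·p₁ + b·p₂ ≈ (0.075, 0.847, 0.526); φ = arcsin(p_z) ≈ 31.74°, λ = atan2(p_y, p_x) ≈ 84.95°.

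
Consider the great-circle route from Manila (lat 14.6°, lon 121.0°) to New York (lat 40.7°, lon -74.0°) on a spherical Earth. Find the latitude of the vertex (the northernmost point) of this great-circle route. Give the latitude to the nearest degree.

≈ 77°

The great circle lies in the plane with unit normal n̂ = (p₁ × p₂)/|p₁ × p₂|.
Here n̂_z ≈ +0.226; the vertex latitude is φ_max = arccos|n̂_z| ≈ 76.9°.
Check via Clairaut: cos φ_max = |cos φ₁| · sin C = cos(14.6°)·sin(13.5°) ≈ 0.226, again giving ≈ 76.9°.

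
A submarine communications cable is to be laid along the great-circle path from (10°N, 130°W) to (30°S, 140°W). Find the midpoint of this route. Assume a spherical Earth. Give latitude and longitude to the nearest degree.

Write both endpoints as unit vectors p₁, p₂ with components (cos φ cos λ, cos φ sin λ, sin φ).
The central angle between the endpoints is δ = arccos(p₁·p₂) ≈ 0.718 rad (41.1°).
Interpolate at f = 1/2 with slerp weights a = sin((1−f)δ)/sin δ ≈ 0.534, b = sin(fδ)/sin δ ≈ 0.534.
p = a·p₁ + b·p₂ ≈ (-0.692, -0.700, -0.174); φ = arcsin(p_z) ≈ -10.04°, λ = atan2(p_y, p_x) ≈ -134.68°.

≈ (10°S, 135°W)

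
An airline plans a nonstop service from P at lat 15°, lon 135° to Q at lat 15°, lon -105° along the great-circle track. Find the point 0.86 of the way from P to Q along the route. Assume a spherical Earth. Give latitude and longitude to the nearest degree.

The haversine formula gives a central angle δ ≈ 1.982 rad (113.5°) between the endpoints.
Interpolate at f = 0.86 with slerp weights a = sin((1−f)δ)/sin δ ≈ 0.299, b = sin(fδ)/sin δ ≈ 1.081.
p = a·p₁ + b·p₂ ≈ (-0.474, -0.805, 0.357); φ = arcsin(p_z) ≈ 20.93°, λ = atan2(p_y, p_x) ≈ -120.52°.

≈ lat 21°, lon -121°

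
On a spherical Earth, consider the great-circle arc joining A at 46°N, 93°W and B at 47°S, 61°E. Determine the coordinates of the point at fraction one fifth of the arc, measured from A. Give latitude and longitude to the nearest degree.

Write both endpoints as unit vectors p₁, p₂ with components (cos φ cos λ, cos φ sin λ, sin φ).
The central angle between the endpoints is δ = arccos(p₁·p₂) ≈ 2.830 rad (162.2°).
Interpolate at f = 1/5 with slerp weights a = sin((1−f)δ)/sin δ ≈ 2.510, b = sin(fδ)/sin δ ≈ 1.750.
p = a·p₁ + b·p₂ ≈ (0.487, -0.697, 0.526); φ = arcsin(p_z) ≈ 31.71°, λ = atan2(p_y, p_x) ≈ -55.04°.

≈ 32°N, 55°W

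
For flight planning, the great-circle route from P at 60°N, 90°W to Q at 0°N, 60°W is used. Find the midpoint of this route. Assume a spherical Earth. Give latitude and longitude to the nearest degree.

≈ 31°N, 70°W

Convert each endpoint to a unit vector on the sphere (x = cos φ cos λ, y = cos φ sin λ, z = sin φ).
The central angle between the endpoints is δ = arccos(p₁·p₂) ≈ 1.123 rad (64.3°).
Interpolate at f = 1/2 with slerp weights a = sin((1−f)δ)/sin δ ≈ 0.591, b = sin(fδ)/sin δ ≈ 0.591.
p = a·p₁ + b·p₂ ≈ (0.295, -0.807, 0.512); φ = arcsin(p_z) ≈ 30.77°, λ = atan2(p_y, p_x) ≈ -69.90°.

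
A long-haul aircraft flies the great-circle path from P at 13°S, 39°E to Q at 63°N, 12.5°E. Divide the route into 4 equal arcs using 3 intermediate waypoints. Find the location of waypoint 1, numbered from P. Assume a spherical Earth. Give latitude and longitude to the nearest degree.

From cos δ = sin φ₁ sin φ₂ + cos φ₁ cos φ₂ cos Δλ, the central angle is δ ≈ 1.374 rad (78.7°).
Interpolate at f = 1/4 with slerp weights a = sin((1−f)δ)/sin δ ≈ 0.874, b = sin(fδ)/sin δ ≈ 0.343.
p = a·p₁ + b·p₂ ≈ (0.814, 0.570, 0.109); φ = arcsin(p_z) ≈ 6.27°, λ = atan2(p_y, p_x) ≈ 34.99°.

≈ 6°N, 35°E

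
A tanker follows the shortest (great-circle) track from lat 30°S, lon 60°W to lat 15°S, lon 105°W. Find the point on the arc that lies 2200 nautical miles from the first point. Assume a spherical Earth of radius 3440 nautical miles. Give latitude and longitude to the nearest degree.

The haversine formula gives a central angle δ ≈ 0.766 rad (43.9°) between the endpoints. The total great-circle distance is δ·R ≈ 0.766 × 3440 ≈ 2634 nmi, so the target fraction is f = 2200/2634 ≈ 0.835.
Interpolate at f ≈ 0.835 with slerp weights a = sin((1−f)δ)/sin δ ≈ 0.182, b = sin(fδ)/sin δ ≈ 0.861.
p = a·p₁ + b·p₂ ≈ (-0.137, -0.940, -0.314); φ = arcsin(p_z) ≈ -18.28°, λ = atan2(p_y, p_x) ≈ -98.28°.

≈ lat 18°S, lon 98°W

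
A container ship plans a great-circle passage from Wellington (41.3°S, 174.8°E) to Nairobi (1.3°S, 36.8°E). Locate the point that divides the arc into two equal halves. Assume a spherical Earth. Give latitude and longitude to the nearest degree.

Convert each endpoint to a unit vector on the sphere (x = cos φ cos λ, y = cos φ sin λ, z = sin φ).
The central angle between the endpoints is δ = arccos(p₁·p₂) ≈ 2.145 rad (122.9°).
Interpolate at f = 1/2 with slerp weights a = sin((1−f)δ)/sin δ ≈ 1.046, b = sin(fδ)/sin δ ≈ 1.046.
p = a·p₁ + b·p₂ ≈ (0.055, 0.698, -0.714); φ = arcsin(p_z) ≈ -45.58°, λ = atan2(p_y, p_x) ≈ 85.51°.

≈ 46°S, 86°E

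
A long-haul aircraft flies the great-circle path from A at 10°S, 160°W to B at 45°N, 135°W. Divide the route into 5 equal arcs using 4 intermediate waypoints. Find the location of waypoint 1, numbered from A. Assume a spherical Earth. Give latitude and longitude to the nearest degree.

≈ 1°N, 156°W

Write both endpoints as unit vectors p₁, p₂ with components (cos φ cos λ, cos φ sin λ, sin φ).
The central angle between the endpoints is δ = arccos(p₁·p₂) ≈ 1.038 rad (59.4°).
Interpolate at f = 1/5 with slerp weights a = sin((1−f)δ)/sin δ ≈ 0.857, b = sin(fδ)/sin δ ≈ 0.239.
p = a·p₁ + b·p₂ ≈ (-0.913, -0.408, 0.020); φ = arcsin(p_z) ≈ 1.17°, λ = atan2(p_y, p_x) ≈ -155.90°.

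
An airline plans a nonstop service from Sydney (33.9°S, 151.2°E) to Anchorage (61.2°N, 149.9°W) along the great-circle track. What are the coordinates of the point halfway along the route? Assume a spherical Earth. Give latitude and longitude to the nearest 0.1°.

≈ (15.4°N, 172.1°E)

Convert each endpoint to a unit vector on the sphere (x = cos φ cos λ, y = cos φ sin λ, z = sin φ).
The central angle between the endpoints is δ = arccos(p₁·p₂) ≈ 1.857 rad (106.4°).
Interpolate at f = 1/2 with slerp weights a = sin((1−f)δ)/sin δ ≈ 0.835, b = sin(fδ)/sin δ ≈ 0.835.
p = a·p₁ + b·p₂ ≈ (-0.955, 0.132, 0.266); φ = arcsin(p_z) ≈ 15.42°, λ = atan2(p_y, p_x) ≈ 172.12°.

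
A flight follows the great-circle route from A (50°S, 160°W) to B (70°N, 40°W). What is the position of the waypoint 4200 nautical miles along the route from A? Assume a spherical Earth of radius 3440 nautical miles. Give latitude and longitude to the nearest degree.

≈ (14°N, 129°W)

Convert each endpoint to a unit vector on the sphere (x = cos φ cos λ, y = cos φ sin λ, z = sin φ).
The central angle between the endpoints is δ = arccos(p₁·p₂) ≈ 2.549 rad (146.1°). The total great-circle distance is δ·R ≈ 2.549 × 3440 ≈ 8770 nmi, so the target fraction is f = 4200/8770 ≈ 0.479.
Interpolate at f ≈ 0.479 with slerp weights a = sin((1−f)δ)/sin δ ≈ 1.739, b = sin(fδ)/sin δ ≈ 1.683.
p = a·p₁ + b·p₂ ≈ (-0.610, -0.752, 0.249); φ = arcsin(p_z) ≈ 14.43°, λ = atan2(p_y, p_x) ≈ -129.02°.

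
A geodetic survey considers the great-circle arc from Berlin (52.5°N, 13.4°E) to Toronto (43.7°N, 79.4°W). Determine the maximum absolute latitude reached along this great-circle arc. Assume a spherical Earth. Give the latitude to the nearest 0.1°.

≈ 58.9°N

The great circle lies in the plane with unit normal n̂ = (p₁ × p₂)/|p₁ × p₂|.
Here n̂_z ≈ -0.517; the vertex latitude is φ_max = arccos|n̂_z| ≈ 58.9°.
Check via Clairaut: cos φ_max = |cos φ₁| · sin C = cos(52.5°)·sin(58.1°) ≈ 0.517, again giving ≈ 58.9°.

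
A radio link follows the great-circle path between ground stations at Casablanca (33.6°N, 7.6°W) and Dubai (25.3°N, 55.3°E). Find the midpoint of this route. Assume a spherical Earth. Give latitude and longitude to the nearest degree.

≈ (33°N, 25°E)

From cos δ = sin φ₁ sin φ₂ + cos φ₁ cos φ₂ cos Δλ, the central angle is δ ≈ 0.953 rad (54.6°).
Interpolate at f = 1/2 with slerp weights a = sin((1−f)δ)/sin δ ≈ 0.563, b = sin(fδ)/sin δ ≈ 0.563.
p = a·p₁ + b·p₂ ≈ (0.754, 0.356, 0.552); φ = arcsin(p_z) ≈ 33.49°, λ = atan2(p_y, p_x) ≈ 25.29°.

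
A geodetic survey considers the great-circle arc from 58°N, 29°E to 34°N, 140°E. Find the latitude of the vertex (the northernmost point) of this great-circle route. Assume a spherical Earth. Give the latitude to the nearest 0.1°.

≈ 64.4°N

The great circle lies in the plane with unit normal n̂ = (p₁ × p₂)/|p₁ × p₂|.
Here n̂_z ≈ +0.432; the vertex latitude is φ_max = arccos|n̂_z| ≈ 64.4°.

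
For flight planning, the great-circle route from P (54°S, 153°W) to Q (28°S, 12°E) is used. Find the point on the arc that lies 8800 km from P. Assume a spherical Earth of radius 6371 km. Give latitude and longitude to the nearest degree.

The haversine formula gives a central angle δ ≈ 1.693 rad (97.0°) between the endpoints. The total great-circle distance is δ·R ≈ 1.693 × 6371 ≈ 10783 km, so the target fraction is f = 8800/10783 ≈ 0.816.
Interpolate at f ≈ 0.816 with slerp weights a = sin((1−f)δ)/sin δ ≈ 0.309, b = sin(fδ)/sin δ ≈ 0.989.
p = a·p₁ + b·p₂ ≈ (0.693, 0.099, -0.714); φ = arcsin(p_z) ≈ -45.58°, λ = atan2(p_y, p_x) ≈ 8.15°.

≈ (46°S, 8°E)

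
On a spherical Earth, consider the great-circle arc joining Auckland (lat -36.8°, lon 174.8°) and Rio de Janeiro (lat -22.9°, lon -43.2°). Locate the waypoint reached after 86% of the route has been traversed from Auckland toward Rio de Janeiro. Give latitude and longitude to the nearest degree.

≈ lat -36°, lon -53°

Write both endpoints as unit vectors p₁, p₂ with components (cos φ cos λ, cos φ sin λ, sin φ).
The central angle between the endpoints is δ = arccos(p₁·p₂) ≈ 1.926 rad (110.4°).
Interpolate at f = 0.86 with slerp weights a = sin((1−f)δ)/sin δ ≈ 0.284, b = sin(fδ)/sin δ ≈ 1.063.
p = a·p₁ + b·p₂ ≈ (0.487, -0.650, -0.584); φ = arcsin(p_z) ≈ -35.72°, λ = atan2(p_y, p_x) ≈ -53.14°.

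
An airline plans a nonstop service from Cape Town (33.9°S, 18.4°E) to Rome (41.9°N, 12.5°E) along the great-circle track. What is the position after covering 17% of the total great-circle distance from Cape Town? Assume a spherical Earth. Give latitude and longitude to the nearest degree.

≈ 21°S, 17°E

The haversine formula gives a central angle δ ≈ 1.326 rad (76.0°) between the endpoints.
Interpolate at f = 0.17 with slerp weights a = sin((1−f)δ)/sin δ ≈ 0.919, b = sin(fδ)/sin δ ≈ 0.230.
p = a·p₁ + b·p₂ ≈ (0.891, 0.278, -0.359); φ = arcsin(p_z) ≈ -21.02°, λ = atan2(p_y, p_x) ≈ 17.32°.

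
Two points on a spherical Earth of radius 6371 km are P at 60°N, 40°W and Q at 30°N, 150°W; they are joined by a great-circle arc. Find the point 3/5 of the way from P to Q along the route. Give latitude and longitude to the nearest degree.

≈ 54°N, 126°W

Write both endpoints as unit vectors p₁, p₂ with components (cos φ cos λ, cos φ sin λ, sin φ).
The central angle between the endpoints is δ = arccos(p₁·p₂) ≈ 1.282 rad (73.4°).
Interpolate at f = 3/5 with slerp weights a = sin((1−f)δ)/sin δ ≈ 0.512, b = sin(fδ)/sin δ ≈ 0.726.
p = a·p₁ + b·p₂ ≈ (-0.348, -0.479, 0.806); φ = arcsin(p_z) ≈ 53.71°, λ = atan2(p_y, p_x) ≈ -126.03°.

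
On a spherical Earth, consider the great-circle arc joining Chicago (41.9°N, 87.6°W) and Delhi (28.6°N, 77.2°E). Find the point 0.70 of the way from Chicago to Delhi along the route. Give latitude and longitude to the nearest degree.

Convert each endpoint to a unit vector on the sphere (x = cos φ cos λ, y = cos φ sin λ, z = sin φ).
The central angle between the endpoints is δ = arccos(p₁·p₂) ≈ 1.887 rad (108.1°).
Interpolate at f = 0.70 with slerp weights a = sin((1−f)δ)/sin δ ≈ 0.564, b = sin(fδ)/sin δ ≈ 1.019.
p = a·p₁ + b·p₂ ≈ (0.216, 0.453, 0.865); φ = arcsin(p_z) ≈ 59.87°, λ = atan2(p_y, p_x) ≈ 64.53°.

≈ 60°N, 65°E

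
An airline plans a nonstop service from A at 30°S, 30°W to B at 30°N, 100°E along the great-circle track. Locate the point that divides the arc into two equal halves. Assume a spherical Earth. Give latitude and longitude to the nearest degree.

Convert each endpoint to a unit vector on the sphere (x = cos φ cos λ, y = cos φ sin λ, z = sin φ).
The central angle between the endpoints is δ = arccos(p₁·p₂) ≈ 2.392 rad (137.1°).
Interpolate at f = 1/2 with slerp weights a = sin((1−f)δ)/sin δ ≈ 1.366, b = sin(fδ)/sin δ ≈ 1.366.
p = a·p₁ + b·p₂ ≈ (0.819, 0.574, 0.000); φ = arcsin(p_z) ≈ 0.00°, λ = atan2(p_y, p_x) ≈ 35.00°.

≈ 0°N, 35°E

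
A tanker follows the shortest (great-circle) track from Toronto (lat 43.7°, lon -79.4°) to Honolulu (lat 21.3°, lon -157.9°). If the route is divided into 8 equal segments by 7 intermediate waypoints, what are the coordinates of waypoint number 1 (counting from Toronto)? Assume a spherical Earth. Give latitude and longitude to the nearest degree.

≈ lat 44°, lon -91°

Convert each endpoint to a unit vector on the sphere (x = cos φ cos λ, y = cos φ sin λ, z = sin φ).
The central angle between the endpoints is δ = arccos(p₁·p₂) ≈ 1.175 rad (67.3°).
Interpolate at f = 1/8 with slerp weights a = sin((1−f)δ)/sin δ ≈ 0.928, b = sin(fδ)/sin δ ≈ 0.159.
p = a·p₁ + b·p₂ ≈ (-0.014, -0.715, 0.699); φ = arcsin(p_z) ≈ 44.33°, λ = atan2(p_y, p_x) ≈ -91.08°.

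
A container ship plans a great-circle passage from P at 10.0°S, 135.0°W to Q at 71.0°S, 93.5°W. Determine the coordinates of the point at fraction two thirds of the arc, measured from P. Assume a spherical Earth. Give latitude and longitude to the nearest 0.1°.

≈ 52.3°S, 119.4°W

The haversine formula gives a central angle δ ≈ 1.155 rad (66.2°) between the endpoints.
Interpolate at f = 2/3 with slerp weights a = sin((1−f)δ)/sin δ ≈ 0.410, b = sin(fδ)/sin δ ≈ 0.761.
p = a·p₁ + b·p₂ ≈ (-0.301, -0.533, -0.791); φ = arcsin(p_z) ≈ -52.25°, λ = atan2(p_y, p_x) ≈ -119.45°.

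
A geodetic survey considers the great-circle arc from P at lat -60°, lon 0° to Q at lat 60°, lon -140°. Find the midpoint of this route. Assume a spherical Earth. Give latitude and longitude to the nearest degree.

≈ lat 0°, lon -70°

Write both endpoints as unit vectors p₁, p₂ with components (cos φ cos λ, cos φ sin λ, sin φ).
The central angle between the endpoints is δ = arccos(p₁·p₂) ≈ 2.798 rad (160.3°).
Interpolate at f = 1/2 with slerp weights a = sin((1−f)δ)/sin δ ≈ 2.924, b = sin(fδ)/sin δ ≈ 2.924.
p = a·p₁ + b·p₂ ≈ (0.342, -0.940, 0.000); φ = arcsin(p_z) ≈ 0.00°, λ = atan2(p_y, p_x) ≈ -70.00°.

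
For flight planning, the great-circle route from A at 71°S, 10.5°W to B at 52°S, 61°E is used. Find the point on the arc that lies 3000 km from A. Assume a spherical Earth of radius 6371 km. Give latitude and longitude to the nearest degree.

≈ 59°S, 52°E

Write both endpoints as unit vectors p₁, p₂ with components (cos φ cos λ, cos φ sin λ, sin φ).
The central angle between the endpoints is δ = arccos(p₁·p₂) ≈ 0.629 rad (36.0°). The total great-circle distance is δ·R ≈ 0.629 × 6371 ≈ 4007 km, so the target fraction is f = 3000/4007 ≈ 0.749.
Interpolate at f ≈ 0.749 with slerp weights a = sin((1−f)δ)/sin δ ≈ 0.267, b = sin(fδ)/sin δ ≈ 0.771.
p = a·p₁ + b·p₂ ≈ (0.316, 0.399, -0.861); φ = arcsin(p_z) ≈ -59.39°, λ = atan2(p_y, p_x) ≈ 51.67°.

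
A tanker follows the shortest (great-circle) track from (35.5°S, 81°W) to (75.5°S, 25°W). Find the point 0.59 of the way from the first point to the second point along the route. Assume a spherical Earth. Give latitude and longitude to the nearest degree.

≈ (62°S, 65°W)

Convert each endpoint to a unit vector on the sphere (x = cos φ cos λ, y = cos φ sin λ, z = sin φ).
The central angle between the endpoints is δ = arccos(p₁·p₂) ≈ 0.828 rad (47.5°).
Interpolate at f = 0.59 with slerp weights a = sin((1−f)δ)/sin δ ≈ 0.452, b = sin(fδ)/sin δ ≈ 0.637.
p = a·p₁ + b·p₂ ≈ (0.202, -0.431, -0.879); φ = arcsin(p_z) ≈ -61.57°, λ = atan2(p_y, p_x) ≈ -64.87°.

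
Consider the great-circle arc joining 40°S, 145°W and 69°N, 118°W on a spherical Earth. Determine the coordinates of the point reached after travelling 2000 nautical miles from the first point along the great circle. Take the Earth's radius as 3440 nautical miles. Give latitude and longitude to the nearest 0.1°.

Write both endpoints as unit vectors p₁, p₂ with components (cos φ cos λ, cos φ sin λ, sin φ).
The central angle between the endpoints is δ = arccos(p₁·p₂) ≈ 1.934 rad (110.8°). The total great-circle distance is δ·R ≈ 1.934 × 3440 ≈ 6654 nmi, so the target fraction is f = 2000/6654 ≈ 0.301.
Interpolate at f ≈ 0.301 with slerp weights a = sin((1−f)δ)/sin δ ≈ 1.045, b = sin(fδ)/sin δ ≈ 0.588.
p = a·p₁ + b·p₂ ≈ (-0.754, -0.645, -0.123); φ = arcsin(p_z) ≈ -7.06°, λ = atan2(p_y, p_x) ≈ -139.47°.

≈ 7.1°S, 139.5°W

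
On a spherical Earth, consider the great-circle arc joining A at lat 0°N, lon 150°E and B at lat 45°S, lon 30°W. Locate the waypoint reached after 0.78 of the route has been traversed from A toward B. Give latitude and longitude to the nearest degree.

≈ lat 75°S, lon 30°W

Convert each endpoint to a unit vector on the sphere (x = cos φ cos λ, y = cos φ sin λ, z = sin φ).
The central angle between the endpoints is δ = arccos(p₁·p₂) ≈ 2.356 rad (135.0°).
Interpolate at f = 0.78 with slerp weights a = sin((1−f)δ)/sin δ ≈ 0.701, b = sin(fδ)/sin δ ≈ 1.364.
p = a·p₁ + b·p₂ ≈ (0.229, -0.132, -0.965); φ = arcsin(p_z) ≈ -74.70°, λ = atan2(p_y, p_x) ≈ -30.00°.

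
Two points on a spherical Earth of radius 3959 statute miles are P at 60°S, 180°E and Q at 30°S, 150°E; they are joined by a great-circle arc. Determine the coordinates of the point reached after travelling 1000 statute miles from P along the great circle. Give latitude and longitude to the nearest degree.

From cos δ = sin φ₁ sin φ₂ + cos φ₁ cos φ₂ cos Δλ, the central angle is δ ≈ 0.630 rad (36.1°). The total great-circle distance is δ·R ≈ 0.630 × 3959 ≈ 2494 mi, so the target fraction is f = 1000/2494 ≈ 0.401.
Interpolate at f ≈ 0.401 with slerp weights a = sin((1−f)δ)/sin δ ≈ 0.626, b = sin(fδ)/sin δ ≈ 0.424.
p = a·p₁ + b·p₂ ≈ (-0.631, 0.184, -0.754); φ = arcsin(p_z) ≈ -48.92°, λ = atan2(p_y, p_x) ≈ 163.77°.

≈ 49°S, 164°E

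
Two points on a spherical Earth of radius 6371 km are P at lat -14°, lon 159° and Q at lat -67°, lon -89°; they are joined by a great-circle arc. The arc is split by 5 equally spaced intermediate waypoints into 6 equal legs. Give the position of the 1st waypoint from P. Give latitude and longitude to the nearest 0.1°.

Write both endpoints as unit vectors p₁, p₂ with components (cos φ cos λ, cos φ sin λ, sin φ).
The central angle between the endpoints is δ = arccos(p₁·p₂) ≈ 1.490 rad (85.4°).
Interpolate at f = 1/6 with slerp weights a = sin((1−f)δ)/sin δ ≈ 0.949, b = sin(fδ)/sin δ ≈ 0.247.
p = a·p₁ + b·p₂ ≈ (-0.858, 0.234, -0.457); φ = arcsin(p_z) ≈ -27.17°, λ = atan2(p_y, p_x) ≈ 164.76°.

≈ lat -27.2°, lon 164.8°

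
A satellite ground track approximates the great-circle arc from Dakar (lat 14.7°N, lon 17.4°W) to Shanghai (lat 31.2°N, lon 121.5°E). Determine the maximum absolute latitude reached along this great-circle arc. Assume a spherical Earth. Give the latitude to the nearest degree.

The great circle lies in the plane with unit normal n̂ = (p₁ × p₂)/|p₁ × p₂|.
Here n̂_z ≈ +0.625; the vertex latitude is φ_max = arccos|n̂_z| ≈ 51.3°.
Check via Clairaut: cos φ_max = |cos φ₁| · sin C = cos(14.7°)·sin(40.2°) ≈ 0.625, again giving ≈ 51.3°.

≈ 51°N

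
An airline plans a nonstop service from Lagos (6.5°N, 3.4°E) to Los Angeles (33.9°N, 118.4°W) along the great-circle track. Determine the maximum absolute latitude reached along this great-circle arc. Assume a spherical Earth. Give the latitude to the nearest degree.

≈ 41°N

The great circle lies in the plane with unit normal n̂ = (p₁ × p₂)/|p₁ × p₂|.
Here n̂_z ≈ -0.755; the vertex latitude is φ_max = arccos|n̂_z| ≈ 41.0°.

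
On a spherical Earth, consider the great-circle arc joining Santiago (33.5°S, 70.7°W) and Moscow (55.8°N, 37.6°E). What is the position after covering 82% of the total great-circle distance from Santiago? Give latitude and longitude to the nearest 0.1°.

The haversine formula gives a central angle δ ≈ 2.219 rad (127.1°) between the endpoints.
Interpolate at f = 0.82 with slerp weights a = sin((1−f)δ)/sin δ ≈ 0.488, b = sin(fδ)/sin δ ≈ 1.216.
p = a·p₁ + b·p₂ ≈ (0.676, 0.033, 0.736); φ = arcsin(p_z) ≈ 47.42°, λ = atan2(p_y, p_x) ≈ 2.80°.

≈ 47.4°N, 2.8°E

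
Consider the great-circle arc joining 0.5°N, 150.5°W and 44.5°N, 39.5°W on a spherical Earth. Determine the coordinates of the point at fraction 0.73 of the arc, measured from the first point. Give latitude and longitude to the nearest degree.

Convert each endpoint to a unit vector on the sphere (x = cos φ cos λ, y = cos φ sin λ, z = sin φ).
The central angle between the endpoints is δ = arccos(p₁·p₂) ≈ 1.823 rad (104.4°).
Interpolate at f = 0.73 with slerp weights a = sin((1−f)δ)/sin δ ≈ 0.488, b = sin(fδ)/sin δ ≈ 1.003.
p = a·p₁ + b·p₂ ≈ (0.127, -0.695, 0.707); φ = arcsin(p_z) ≈ 45.02°, λ = atan2(p_y, p_x) ≈ -79.62°.

≈ 45°N, 80°W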